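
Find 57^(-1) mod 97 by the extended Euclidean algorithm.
Extended GCD: 57(-17) + 97(10) = 1. So 57^(-1) ≡ -17 ≡ 80 mod 97. Verify: 57 × 80 = 4560 ≡ 1 mod 97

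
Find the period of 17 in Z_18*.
Powers of 17 mod 18: 17^1≡17, 17^2≡1. So the order of 17 is 2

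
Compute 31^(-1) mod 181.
Since 181 is prime, by Fermat 31^(-1) ≡ 31^{179} ≡ 146 mod 181. Verify: 31 × 146 = 4526 ≡ 1 mod 181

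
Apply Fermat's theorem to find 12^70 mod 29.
By Fermat: 12^{28} ≡ 1 mod 29. 70 = 2×28 + 14. So 12^{70} ≡ 12^{14} ≡ 28 mod 29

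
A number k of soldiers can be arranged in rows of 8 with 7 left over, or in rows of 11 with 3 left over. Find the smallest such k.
M = 8 × 11 = 88. M₁ = 11, y₁ ≡ 3 (mod 8). M₂ = 8, y₂ ≡ 7 (mod 11). k = 7×11×3 + 3×8×7 ≡ 47 (mod 88)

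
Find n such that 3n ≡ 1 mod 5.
Since 5 is prime, by Fermat 3^(-1) ≡ 3^{3} ≡ 2 mod 5. Verify: 3 × 2 = 6 ≡ 1 mod 5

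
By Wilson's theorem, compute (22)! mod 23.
By Wilson's theorem, (22)! ≡ -1 ≡ 22 mod 23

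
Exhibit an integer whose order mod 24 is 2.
5 has order 2 mod 24 since 5^{2} ≡ 1 mod 24 and no smaller power works.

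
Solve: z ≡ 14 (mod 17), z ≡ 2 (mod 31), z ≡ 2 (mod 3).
M = 17 × 31 × 3 = 1581. M₁ = 93, y₁ ≡ 15 (mod 17). M₂ = 51, y₂ ≡ 14 (mod 31). M₃ = 527, y₃ ≡ 2 (mod 3). z = 14×93×15 + 2×51×14 + 2×527×2 ≡ 932 (mod 1581)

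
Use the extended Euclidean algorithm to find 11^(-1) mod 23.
Extended GCD: 11(-2) + 23(1) = 1. So 11^(-1) ≡ -2 ≡ 21 mod 23. Verify: 11 × 21 = 231 ≡ 1 mod 23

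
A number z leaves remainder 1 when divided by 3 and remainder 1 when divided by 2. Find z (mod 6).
M = 3 × 2 = 6. M₁ = 2, y₁ ≡ 2 (mod 3). M₂ = 3, y₂ ≡ 1 (mod 2). z = 1×2×2 + 1×3×1 ≡ 1 (mod 6)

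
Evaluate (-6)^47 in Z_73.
By repeated squaring mod 73: (-6)^{1}≡67, (-6)^{2}≡36, (-6)^{4}≡55, (-6)^{8}≡32, (-6)^{16}≡2, (-6)^{32}≡4. Then (-6)^{47} = (-6)^{32+8+4+2+1} ≡ 4 × 32 × 55 × 36 × 67 ≡ 23 mod 73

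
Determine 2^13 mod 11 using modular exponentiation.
Using Fermat: 2^{10} ≡ 1 mod 11. 13 ≡ 3 mod 10. So 2^{13} ≡ 2^{3} ≡ 8 mod 11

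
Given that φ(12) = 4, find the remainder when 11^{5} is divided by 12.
By Euler: 11^{4} ≡ 1 mod 12 since gcd(11, 12) = 1. 5 = 1×4 + 1. So 11^{5} ≡ 11^{1} ≡ 11 mod 12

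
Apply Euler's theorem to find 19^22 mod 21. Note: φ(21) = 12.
By Euler: 19^{12} ≡ 1 mod 21 since gcd(19, 21) = 1. 22 = 1×12 + 10. So 19^{22} ≡ 19^{10} ≡ 16 mod 21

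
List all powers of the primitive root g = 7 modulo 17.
7^1, 7^2, ..., 7^{16} mod 17: [7, 15, 3, 4, 11, 9, 12, 16, 10, 2, 14, 13, 6, 8, 5, 1]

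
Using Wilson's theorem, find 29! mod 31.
(30)! = (29)! × (30) ≡ -1 (mod 31). So (29)! ≡ -1 × (30)^(-1) ≡ (-1)×(-1) = 1 (mod 31)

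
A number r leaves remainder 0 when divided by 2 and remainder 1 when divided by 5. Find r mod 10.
M = 2 × 5 = 10. M₁ = 5, y₁ ≡ 1 mod 2. M₂ = 2, y₂ ≡ 3 mod 5. r = 0×5×1 + 1×2×3 ≡ 6 mod 10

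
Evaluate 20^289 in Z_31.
Using Fermat: 20^{30} ≡ 1 mod 31. 289 ≡ 19 mod 30. So 20^{289} ≡ 20^{19} ≡ 9 mod 31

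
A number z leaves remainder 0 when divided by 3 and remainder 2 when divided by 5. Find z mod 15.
M = 3 × 5 = 15. M₁ = 5, y₁ ≡ 2 mod 3. M₂ = 3, y₂ ≡ 2 mod 5. z = 0×5×2 + 2×3×2 ≡ 12 mod 15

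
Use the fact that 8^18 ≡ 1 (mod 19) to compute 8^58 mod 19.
By Fermat: 8^{18} ≡ 1 (mod 19). 58 = 3×18 + 4. So 8^{58} ≡ 8^{4} ≡ 11 (mod 19)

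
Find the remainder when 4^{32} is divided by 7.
By Fermat: 4^{6} ≡ 1 (mod 7). 32 = 5×6 + 2. So 4^{32} ≡ 4^{2} ≡ 2 (mod 7)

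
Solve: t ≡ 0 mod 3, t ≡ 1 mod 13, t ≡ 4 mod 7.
M = 3 × 13 × 7 = 273. M₁ = 91, y₁ ≡ 1 mod 3. M₂ = 21, y₂ ≡ 5 mod 13. M₃ = 39, y₃ ≡ 2 mod 7. t = 0×91×1 + 1×21×5 + 4×39×2 ≡ 144 mod 273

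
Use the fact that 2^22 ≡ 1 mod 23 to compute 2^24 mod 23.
By Fermat: 2^{22} ≡ 1 mod 23. So 2^{24} = 2^{22} · 2^{2} ≡ 2^{2} ≡ 4 mod 23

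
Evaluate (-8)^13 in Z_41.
By repeated squaring mod 41: (-8)^{1}≡33, (-8)^{2}≡23, (-8)^{4}≡37, (-8)^{8}≡16. Then (-8)^{13} = (-8)^{8+4+1} ≡ 16 × 37 × 33 ≡ 20 mod 41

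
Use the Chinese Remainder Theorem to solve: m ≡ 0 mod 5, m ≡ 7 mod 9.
M = 5 × 9 = 45. M₁ = 9, y₁ ≡ 4 mod 5. M₂ = 5, y₂ ≡ 2 mod 9. m = 0×9×4 + 7×5×2 ≡ 25 mod 45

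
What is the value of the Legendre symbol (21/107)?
(21/107) = 21^{53} mod 107 = -1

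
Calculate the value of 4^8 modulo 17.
By repeated squaring mod 17: 4^{1}≡4, 4^{2}≡16, 4^{4}≡1, 4^{8}≡1. So 4^{8} ≡ 1 mod 17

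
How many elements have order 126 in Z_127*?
Number of primitive roots mod 127 = φ(p-1) = φ(126) = 36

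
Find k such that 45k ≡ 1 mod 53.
Since 53 is prime, by Fermat 45^(-1) ≡ 45^{51} ≡ 33 mod 53. Verify: 45 × 33 = 1485 ≡ 1 mod 53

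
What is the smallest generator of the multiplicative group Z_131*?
g = 2. For each prime q|130: 2^{65}≡130, 2^{26}≡53, 2^{10}≡107, none ≡ 1, so ord_131(2) = 130 and 2 is a primitive root.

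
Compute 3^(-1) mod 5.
Since 5 is prime, by Fermat 3^(-1) ≡ 3^{3} ≡ 2 mod 5. Verify: 3 × 2 = 6 ≡ 1 mod 5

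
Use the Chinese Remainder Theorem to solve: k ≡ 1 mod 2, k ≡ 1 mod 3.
M = 2 × 3 = 6. M₁ = 3, y₁ ≡ 1 mod 2. M₂ = 2, y₂ ≡ 2 mod 3. k = 1×3×1 + 1×2×2 ≡ 1 mod 6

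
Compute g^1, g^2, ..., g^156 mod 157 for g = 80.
80^1, 80^2, ..., 80^{156} mod 157: [80, 120, 23, 113, 91, 58, 87, 52, 78, 117, 97, 67, 22, 33, 128, 35, 131, 118, 20, 30, 45, 146, 62, 93, 61, 13, 98, 147, 142, 56, 84, 126, 32, 48, 72, 108, 5, 86, 129, 115, 94, 141, 133, 121, 103, 76, 114, 14, 21, 110, 8, 12, 18, 27, 119, 100, 150, 68, 102, 153, 151, 148, 65, 19, 107, 82, 123, 106, 2, 3, 83, 46, 69, 25, 116, 17, 104, 156, 77, 37, 134, 44, 66, 99, 70, 105, 79, 40, 60, 90, 135, 124, 29, 122, 26, 39, 137, 127, 112, 11, 95, 64, 96, 144, 59, 10, 15, 101, 73, 31, 125, 109, 85, 49, 152, 71, 28, 42, 63, 16, 24, 36, 54, 81, 43, 143, 136, 47, 149, 145, 139, 130, 38, 57, 7, 89, 55, 4, 6, 9, 92, 138, 50, 75, 34, 51, 155, 154, 74, 111, 88, 132, 41, 140, 53, 1]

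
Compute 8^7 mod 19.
By repeated squaring (mod 19): 8^{1}≡8, 8^{2}≡7, 8^{4}≡11. Then 8^{7} = 8^{4+2+1} ≡ 11 × 7 × 8 ≡ 8 (mod 19)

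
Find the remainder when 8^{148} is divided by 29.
By Fermat: 8^{28} ≡ 1 mod 29. 148 = 5×28 + 8. So 8^{148} ≡ 8^{8} ≡ 20 mod 29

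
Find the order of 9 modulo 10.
Powers of 9 mod 10: 9^1≡9, 9^2≡1. ord_10(9) = 2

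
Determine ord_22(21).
Powers of 21 mod 22: 21^1≡21, 21^2≡1. So the order of 21 is 2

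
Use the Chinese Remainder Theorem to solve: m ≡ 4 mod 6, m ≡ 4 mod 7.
M = 6 × 7 = 42. M₁ = 7, y₁ ≡ 1 mod 6. M₂ = 6, y₂ ≡ 6 mod 7. m = 4×7×1 + 4×6×6 ≡ 4 mod 42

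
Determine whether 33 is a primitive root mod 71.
ord_71(33) divides 70. For each prime q|70: 33^{35}≡70, 33^{14}≡5, 33^{10}≡45, none ≡ 1. So 33 has order 70 and is a primitive root mod 71.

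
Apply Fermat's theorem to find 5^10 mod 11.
By Fermat's Little Theorem, 5^{10} ≡ 1 mod 11 since 11 is prime and gcd(5, 11) = 1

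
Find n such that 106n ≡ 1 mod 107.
Since 107 is prime, by Fermat 106^(-1) ≡ 106^{105} ≡ 106 mod 107. Verify: 106 × 106 = 11236 ≡ 1 mod 107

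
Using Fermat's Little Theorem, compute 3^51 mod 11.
By Fermat: 3^{10} ≡ 1 mod 11. 51 = 5×10 + 1. So 3^{51} ≡ 3^{1} ≡ 3 mod 11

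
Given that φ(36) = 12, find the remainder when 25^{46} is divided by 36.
By Euler: 25^{12} ≡ 1 (mod 36) since gcd(25, 36) = 1. 46 = 3×12 + 10. So 25^{46} ≡ 25^{10} ≡ 25 (mod 36)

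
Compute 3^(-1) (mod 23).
Since 23 is prime, by Fermat 3^(-1) ≡ 3^{21} ≡ 8 (mod 23). Verify: 3 × 8 = 24 ≡ 1 (mod 23)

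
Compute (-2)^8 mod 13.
By repeated squaring mod 13: (-2)^{1}≡11, (-2)^{2}≡4, (-2)^{4}≡3, (-2)^{8}≡9. So (-2)^{8} ≡ 9 mod 13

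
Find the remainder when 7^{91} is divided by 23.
By Fermat: 7^{22} ≡ 1 mod 23. 91 = 4×22 + 3. So 7^{91} ≡ 7^{3} ≡ 21 mod 23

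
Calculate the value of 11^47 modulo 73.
By repeated squaring (mod 73): 11^{1}≡11, 11^{2}≡48, 11^{4}≡41, 11^{8}≡2, 11^{16}≡4, 11^{32}≡16. Then 11^{47} = 11^{32+8+4+2+1} ≡ 16 × 2 × 41 × 48 × 11 ≡ 39 (mod 73)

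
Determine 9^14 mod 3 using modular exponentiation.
By repeated squaring mod 3: 9^{1}≡0, 9^{2}≡0, 9^{4}≡0, 9^{8}≡0. Then 9^{14} = 9^{8+4+2} ≡ 0 × 0 × 0 ≡ 0 mod 3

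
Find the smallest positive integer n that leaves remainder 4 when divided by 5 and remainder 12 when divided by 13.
M = 5 × 13 = 65. M₁ = 13, y₁ ≡ 2 mod 5. M₂ = 5, y₂ ≡ 8 mod 13. n = 4×13×2 + 12×5×8 ≡ 64 mod 65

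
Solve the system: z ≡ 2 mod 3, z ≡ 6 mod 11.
M = 3 × 11 = 33. M₁ = 11, y₁ ≡ 2 mod 3. M₂ = 3, y₂ ≡ 4 mod 11. z = 2×11×2 + 6×3×4 ≡ 17 mod 33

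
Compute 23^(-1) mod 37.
Since 37 is prime, by Fermat 23^(-1) ≡ 23^{35} ≡ 29 mod 37. Verify: 23 × 29 = 667 ≡ 1 mod 37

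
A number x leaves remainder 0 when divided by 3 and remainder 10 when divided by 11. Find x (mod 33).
M = 3 × 11 = 33. M₁ = 11, y₁ ≡ 2 (mod 3). M₂ = 3, y₂ ≡ 4 (mod 11). x = 0×11×2 + 10×3×4 ≡ 21 (mod 33)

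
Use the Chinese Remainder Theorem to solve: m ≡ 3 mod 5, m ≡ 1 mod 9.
M = 5 × 9 = 45. M₁ = 9, y₁ ≡ 4 mod 5. M₂ = 5, y₂ ≡ 2 mod 9. m = 3×9×4 + 1×5×2 ≡ 28 mod 45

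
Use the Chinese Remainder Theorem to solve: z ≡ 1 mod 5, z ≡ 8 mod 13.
M = 5 × 13 = 65. M₁ = 13, y₁ ≡ 2 mod 5. M₂ = 5, y₂ ≡ 8 mod 13. z = 1×13×2 + 8×5×8 ≡ 21 mod 65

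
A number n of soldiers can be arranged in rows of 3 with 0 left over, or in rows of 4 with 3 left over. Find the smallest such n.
M = 3 × 4 = 12. M₁ = 4, y₁ ≡ 1 mod 3. M₂ = 3, y₂ ≡ 3 mod 4. n = 0×4×1 + 3×3×3 ≡ 3 mod 12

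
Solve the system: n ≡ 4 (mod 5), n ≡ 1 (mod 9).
M = 5 × 9 = 45. M₁ = 9, y₁ ≡ 4 (mod 5). M₂ = 5, y₂ ≡ 2 (mod 9). n = 4×9×4 + 1×5×2 ≡ 19 (mod 45)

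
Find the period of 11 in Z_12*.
Powers of 11 mod 12: 11^1≡11, 11^2≡1. ord_12(11) = 2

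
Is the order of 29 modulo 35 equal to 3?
Powers of 29 mod 35: 29^1≡29, 29^2≡1. Already 29^2≡1, so the order is 2 < 3. No, the actual order is 2.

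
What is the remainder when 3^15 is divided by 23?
By repeated squaring mod 23: 3^{1}≡3, 3^{2}≡9, 3^{4}≡12, 3^{8}≡6. Then 3^{15} = 3^{8+4+2+1} ≡ 6 × 12 × 9 × 3 ≡ 12 mod 23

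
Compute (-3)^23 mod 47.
By repeated squaring mod 47: (-3)^{1}≡44, (-3)^{2}≡9, (-3)^{4}≡34, (-3)^{8}≡28, (-3)^{16}≡32. Then (-3)^{23} = (-3)^{16+4+2+1} ≡ 32 × 34 × 9 × 44 ≡ 46 mod 47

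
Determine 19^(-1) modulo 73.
Since 73 is prime, by Fermat 19^(-1) ≡ 19^{71} ≡ 50 (mod 73). Verify: 19 × 50 = 950 ≡ 1 (mod 73)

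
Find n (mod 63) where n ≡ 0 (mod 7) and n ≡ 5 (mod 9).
M = 7 × 9 = 63. M₁ = 9, y₁ ≡ 4 (mod 7). M₂ = 7, y₂ ≡ 4 (mod 9). n = 0×9×4 + 5×7×4 ≡ 14 (mod 63)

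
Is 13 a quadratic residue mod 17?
By Euler's criterion: 13^{8} ≡ 1 (mod 17). Since this equals 1, 13 is a QR.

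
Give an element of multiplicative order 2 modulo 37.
36 has order 2 mod 37 since 36^{2} ≡ 1 mod 37 and no smaller power works.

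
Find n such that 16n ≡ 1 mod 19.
Since 19 is prime, by Fermat 16^(-1) ≡ 16^{17} ≡ 6 mod 19. Verify: 16 × 6 = 96 ≡ 1 mod 19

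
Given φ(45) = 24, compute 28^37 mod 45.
By Euler: 28^{24} ≡ 1 (mod 45) since gcd(28, 45) = 1. 37 = 1×24 + 13. So 28^{37} ≡ 28^{13} ≡ 28 (mod 45)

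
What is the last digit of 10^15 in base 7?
Using Fermat: 10^{6} ≡ 1 (mod 7). 15 ≡ 3 (mod 6). So 10^{15} ≡ 10^{3} ≡ 6 (mod 7)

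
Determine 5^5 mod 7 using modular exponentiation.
By repeated squaring (mod 7): 5^{1}≡5, 5^{2}≡4, 5^{4}≡2. Then 5^{5} = 5^{4+1} ≡ 2 × 5 ≡ 3 (mod 7)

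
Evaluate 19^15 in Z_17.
By repeated squaring (mod 17): 19^{1}≡2, 19^{2}≡4, 19^{4}≡16, 19^{8}≡1. Then 19^{15} = 19^{8+4+2+1} ≡ 1 × 16 × 4 × 2 ≡ 9 (mod 17)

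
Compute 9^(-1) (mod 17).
Since 17 is prime, by Fermat 9^(-1) ≡ 9^{15} ≡ 2 (mod 17). Verify: 9 × 2 = 18 ≡ 1 (mod 17)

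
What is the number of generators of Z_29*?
There are φ(29-1) = φ(28) = 12 primitive roots modulo 29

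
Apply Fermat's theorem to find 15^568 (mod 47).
By Fermat: 15^{46} ≡ 1 (mod 47). 568 ≡ 16 (mod 46). So 15^{568} ≡ 15^{16} ≡ 27 (mod 47)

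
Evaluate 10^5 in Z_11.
By repeated squaring mod 11: 10^{1}≡10, 10^{2}≡1, 10^{4}≡1. Then 10^{5} = 10^{4+1} ≡ 1 × 10 ≡ 10 mod 11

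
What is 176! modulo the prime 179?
(178)! = (176)! × (177) × (178) ≡ -1 mod 179. So (176)! ≡ -1 × [(178)(177)]^(-1) ≡ 89 mod 179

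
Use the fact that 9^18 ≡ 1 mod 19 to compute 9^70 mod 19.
By Fermat: 9^{18} ≡ 1 mod 19. 70 = 3×18 + 16. So 9^{70} ≡ 9^{16} ≡ 4 mod 19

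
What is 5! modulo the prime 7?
(6)! = (5)! × (6) ≡ -1 (mod 7). So (5)! ≡ -1 × (6)^(-1) ≡ (-1)×(-1) = 1 (mod 7)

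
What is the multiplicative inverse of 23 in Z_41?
Since 41 is prime, by Fermat 23^(-1) ≡ 23^{39} ≡ 25 (mod 41). Verify: 23 × 25 = 575 ≡ 1 (mod 41)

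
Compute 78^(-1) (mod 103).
Since 103 is prime, by Fermat 78^(-1) ≡ 78^{101} ≡ 70 (mod 103). Verify: 78 × 70 = 5460 ≡ 1 (mod 103)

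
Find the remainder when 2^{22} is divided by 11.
By Fermat: 2^{10} ≡ 1 (mod 11). 22 = 2×10 + 2. So 2^{22} ≡ 2^{2} ≡ 4 (mod 11)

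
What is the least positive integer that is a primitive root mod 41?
g = 6. For each prime q|40: 6^{20}≡40, 6^{8}≡10, none ≡ 1, so ord_41(6) = 40 and 6 is a primitive root.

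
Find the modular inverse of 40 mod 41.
Since 41 is prime, by Fermat 40^(-1) ≡ 40^{39} ≡ 40 mod 41. Verify: 40 × 40 = 1600 ≡ 1 mod 41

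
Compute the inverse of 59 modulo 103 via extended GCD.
Extended GCD: 59(7) + 103(-4) = 1. So 59^(-1) ≡ 7 (mod 103). Verify: 59 × 7 = 413 ≡ 1 (mod 103)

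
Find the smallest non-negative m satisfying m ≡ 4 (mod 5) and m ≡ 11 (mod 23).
M = 5 × 23 = 115. M₁ = 23, y₁ ≡ 2 (mod 5). M₂ = 5, y₂ ≡ 14 (mod 23). m = 4×23×2 + 11×5×14 ≡ 34 (mod 115)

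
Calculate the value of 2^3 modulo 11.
2^{3} = 8 ≡ 8 (mod 11)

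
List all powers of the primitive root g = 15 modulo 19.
15^1, 15^2, ..., 15^{18} mod 19: [15, 16, 12, 9, 2, 11, 13, 5, 18, 4, 3, 7, 10, 17, 8, 6, 14, 1]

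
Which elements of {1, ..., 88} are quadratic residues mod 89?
Quadratic residues modulo 89: {1, 2, 4, 5, 8, 9, 10, 11, 16, 17, 18, 20, 21, 22, 25, 32, 34, 36, 39, 40, 42, 44, 45, 47, 49, 50, 53, 55, 57, 64, 67, 68, 69, 71, 72, 73, 78, 79, 80, 81, 84, 85, 87, 88}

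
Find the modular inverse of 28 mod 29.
Since 29 is prime, by Fermat 28^(-1) ≡ 28^{27} ≡ 28 mod 29. Verify: 28 × 28 = 784 ≡ 1 mod 29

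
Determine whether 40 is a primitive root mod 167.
ord_167(40) divides 166. For each prime q|166: 40^{83}≡166, 40^{2}≡97, none ≡ 1. So 40 has order 166 and is a primitive root mod 167.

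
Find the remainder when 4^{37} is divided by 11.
By Fermat: 4^{10} ≡ 1 mod 11. 37 = 3×10 + 7. So 4^{37} ≡ 4^{7} ≡ 5 mod 11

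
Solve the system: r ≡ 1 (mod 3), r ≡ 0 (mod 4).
M = 3 × 4 = 12. M₁ = 4, y₁ ≡ 1 (mod 3). M₂ = 3, y₂ ≡ 3 (mod 4). r = 1×4×1 + 0×3×3 ≡ 4 (mod 12)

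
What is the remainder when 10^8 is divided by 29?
By repeated squaring (mod 29): 10^{1}≡10, 10^{2}≡13, 10^{4}≡24, 10^{8}≡25. So 10^{8} ≡ 25 (mod 29)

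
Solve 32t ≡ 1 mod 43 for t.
Since 43 is prime, by Fermat 32^(-1) ≡ 32^{41} ≡ 39 mod 43. Verify: 32 × 39 = 1248 ≡ 1 mod 43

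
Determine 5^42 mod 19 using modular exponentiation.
Using Fermat: 5^{18} ≡ 1 mod 19. 42 ≡ 6 mod 18. So 5^{42} ≡ 5^{6} ≡ 7 mod 19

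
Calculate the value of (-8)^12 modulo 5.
Using Fermat: (-8)^{4} ≡ 1 (mod 5). 12 ≡ 0 (mod 4). So (-8)^{12} ≡ (-8)^{0} ≡ 1 (mod 5)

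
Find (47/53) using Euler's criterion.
(47/53) = 47^{26} mod 53 = 1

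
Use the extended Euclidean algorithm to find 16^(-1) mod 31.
Extended GCD: 16(2) + 31(-1) = 1. So 16^(-1) ≡ 2 (mod 31). Verify: 16 × 2 = 32 ≡ 1 (mod 31)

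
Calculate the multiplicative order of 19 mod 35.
Powers of 19 mod 35: 19^1≡19, 19^2≡11, 19^3≡34, 19^4≡16, 19^5≡24, 19^6≡1. ord_35(19) = 6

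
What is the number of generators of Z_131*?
A prime p has φ(p-1) primitive roots; here φ(130) = 48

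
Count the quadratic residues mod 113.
Exactly half the non-zero residues mod a prime are QRs: (113-1)/2 = 56.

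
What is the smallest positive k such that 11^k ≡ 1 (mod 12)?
Powers of 11 mod 12: 11^1≡11, 11^2≡1. Order = 2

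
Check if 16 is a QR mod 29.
By Euler's criterion: 16^{14} ≡ 1 (mod 29). Since this equals 1, 16 is a QR.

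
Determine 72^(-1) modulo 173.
Since 173 is prime, by Fermat 72^(-1) ≡ 72^{171} ≡ 161 (mod 173). Verify: 72 × 161 = 11592 ≡ 1 (mod 173)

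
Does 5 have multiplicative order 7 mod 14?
Powers of 5 mod 14: 5^1≡5, 5^2≡11, 5^3≡13, 5^4≡9, 5^5≡3, 5^6≡1. Already 5^6≡1, so the order is 6 < 7. No, the actual order is 6.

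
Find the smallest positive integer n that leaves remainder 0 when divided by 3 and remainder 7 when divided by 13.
M = 3 × 13 = 39. M₁ = 13, y₁ ≡ 1 (mod 3). M₂ = 3, y₂ ≡ 9 (mod 13). n = 0×13×1 + 7×3×9 ≡ 33 (mod 39)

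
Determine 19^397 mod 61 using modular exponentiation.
Using Fermat: 19^{60} ≡ 1 (mod 61). 397 ≡ 37 (mod 60). So 19^{397} ≡ 19^{37} ≡ 4 (mod 61)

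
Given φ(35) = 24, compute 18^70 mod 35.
By Euler: 18^{24} ≡ 1 (mod 35) since gcd(18, 35) = 1. 70 = 2×24 + 22. So 18^{70} ≡ 18^{22} ≡ 4 (mod 35)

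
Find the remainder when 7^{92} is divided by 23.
By Fermat: 7^{22} ≡ 1 (mod 23). 92 = 4×22 + 4. So 7^{92} ≡ 7^{4} ≡ 9 (mod 23)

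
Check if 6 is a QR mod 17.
By Euler's criterion: 6^{8} ≡ 16 (mod 17). Since this equals -1 (≡ 16), 6 is not a QR.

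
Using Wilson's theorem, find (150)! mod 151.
By Wilson's theorem, (150)! ≡ -1 ≡ 150 mod 151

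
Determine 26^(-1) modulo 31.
Since 31 is prime, by Fermat 26^(-1) ≡ 26^{29} ≡ 6 (mod 31). Verify: 26 × 6 = 156 ≡ 1 (mod 31)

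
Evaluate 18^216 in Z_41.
Using Fermat: 18^{40} ≡ 1 mod 41. 216 ≡ 16 mod 40. So 18^{216} ≡ 18^{16} ≡ 18 mod 41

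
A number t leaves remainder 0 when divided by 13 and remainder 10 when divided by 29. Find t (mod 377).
M = 13 × 29 = 377. M₁ = 29, y₁ ≡ 9 (mod 13). M₂ = 13, y₂ ≡ 9 (mod 29). t = 0×29×9 + 10×13×9 ≡ 39 (mod 377)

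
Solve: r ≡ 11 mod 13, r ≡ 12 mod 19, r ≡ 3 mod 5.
M = 13 × 19 × 5 = 1235. M₁ = 95, y₁ ≡ 10 mod 13. M₂ = 65, y₂ ≡ 12 mod 19. M₃ = 247, y₃ ≡ 3 mod 5. r = 11×95×10 + 12×65×12 + 3×247×3 ≡ 1038 mod 1235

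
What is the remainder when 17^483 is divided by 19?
Using Fermat: 17^{18} ≡ 1 (mod 19). 483 ≡ 15 (mod 18). So 17^{483} ≡ 17^{15} ≡ 7 (mod 19)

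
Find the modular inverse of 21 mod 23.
Since 23 is prime, by Fermat 21^(-1) ≡ 21^{21} ≡ 11 (mod 23). Verify: 21 × 11 = 231 ≡ 1 (mod 23)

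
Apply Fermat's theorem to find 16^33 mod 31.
By Fermat: 16^{30} ≡ 1 mod 31. So 16^{33} = 16^{30} · 16^{3} ≡ 16^{3} ≡ 4 mod 31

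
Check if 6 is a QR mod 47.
By Euler's criterion: 6^{23} ≡ 1 (mod 47). Since this equals 1, 6 is a QR.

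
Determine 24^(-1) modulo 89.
Since 89 is prime, by Fermat 24^(-1) ≡ 24^{87} ≡ 26 (mod 89). Verify: 24 × 26 = 624 ≡ 1 (mod 89)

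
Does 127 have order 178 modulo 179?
ord_179(127) divides 178. For each prime q|178: 127^{89}≡178, 127^{2}≡19, none ≡ 1. So 127 has order 178 and is a primitive root mod 179.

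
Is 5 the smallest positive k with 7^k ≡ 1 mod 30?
Powers of 7 mod 30: 7^1≡7, 7^2≡19, 7^3≡13, 7^4≡1. Already 7^4≡1, so the order is 4 < 5. No, the actual order is 4.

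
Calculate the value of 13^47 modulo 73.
By repeated squaring mod 73: 13^{1}≡13, 13^{2}≡23, 13^{4}≡18, 13^{8}≡32, 13^{16}≡2, 13^{32}≡4. Then 13^{47} = 13^{32+8+4+2+1} ≡ 4 × 32 × 18 × 23 × 13 ≡ 68 mod 73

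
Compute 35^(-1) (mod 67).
Since 67 is prime, by Fermat 35^(-1) ≡ 35^{65} ≡ 23 (mod 67). Verify: 35 × 23 = 805 ≡ 1 (mod 67)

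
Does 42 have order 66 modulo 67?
42^{22} ≡ 1 (mod 67) and 22 < 66, so ord_67(42) = 22 ≠ 66 and 42 is not a primitive root.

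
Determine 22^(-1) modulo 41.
Since 41 is prime, by Fermat 22^(-1) ≡ 22^{39} ≡ 28 (mod 41). Verify: 22 × 28 = 616 ≡ 1 (mod 41)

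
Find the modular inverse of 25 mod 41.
Since 41 is prime, by Fermat 25^(-1) ≡ 25^{39} ≡ 23 (mod 41). Verify: 25 × 23 = 575 ≡ 1 (mod 41)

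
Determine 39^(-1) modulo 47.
Since 47 is prime, by Fermat 39^(-1) ≡ 39^{45} ≡ 41 (mod 47). Verify: 39 × 41 = 1599 ≡ 1 (mod 47)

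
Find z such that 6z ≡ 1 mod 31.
Since 31 is prime, by Fermat 6^(-1) ≡ 6^{29} ≡ 26 mod 31. Verify: 6 × 26 = 156 ≡ 1 mod 31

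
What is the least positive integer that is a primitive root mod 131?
g = 2. Powers: [2, 4, 8, 16, 32, 64, 128, 125, 119, 107, ...] generates all 130 non-zero residues.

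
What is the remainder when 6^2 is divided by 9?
6^{2} = 36 ≡ 0 (mod 9)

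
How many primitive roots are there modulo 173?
Number of primitive roots mod 173 = φ(p-1) = φ(172) = 84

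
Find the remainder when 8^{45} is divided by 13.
By Fermat: 8^{12} ≡ 1 (mod 13). 45 = 3×12 + 9. So 8^{45} ≡ 8^{9} ≡ 8 (mod 13)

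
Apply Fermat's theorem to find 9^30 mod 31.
By Fermat's Little Theorem, 9^{30} ≡ 1 mod 31 since 31 is prime and gcd(9, 31) = 1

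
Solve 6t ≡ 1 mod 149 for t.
Since 149 is prime, by Fermat 6^(-1) ≡ 6^{147} ≡ 25 mod 149. Verify: 6 × 25 = 150 ≡ 1 mod 149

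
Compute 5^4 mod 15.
5^{4} = 625 ≡ 10 (mod 15)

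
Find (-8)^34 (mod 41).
By repeated squaring (mod 41): (-8)^{1}≡33, (-8)^{2}≡23, (-8)^{4}≡37, (-8)^{8}≡16, (-8)^{16}≡10, (-8)^{32}≡18. Then (-8)^{34} = (-8)^{32+2} ≡ 18 × 23 ≡ 4 (mod 41)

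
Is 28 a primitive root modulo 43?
ord_43(28) divides 42. For each prime q|42: 28^{21}≡42, 28^{14}≡6, 28^{6}≡11, none ≡ 1. So 28 has order 42 and is a primitive root mod 43.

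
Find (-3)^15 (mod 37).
By repeated squaring (mod 37): (-3)^{1}≡34, (-3)^{2}≡9, (-3)^{4}≡7, (-3)^{8}≡12. Then (-3)^{15} = (-3)^{8+4+2+1} ≡ 12 × 7 × 9 × 34 ≡ 26 (mod 37)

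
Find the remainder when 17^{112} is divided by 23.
By Fermat: 17^{22} ≡ 1 mod 23. 112 = 5×22 + 2. So 17^{112} ≡ 17^{2} ≡ 13 mod 23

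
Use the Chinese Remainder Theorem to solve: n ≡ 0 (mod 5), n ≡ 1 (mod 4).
M = 5 × 4 = 20. M₁ = 4, y₁ ≡ 4 (mod 5). M₂ = 5, y₂ ≡ 1 (mod 4). n = 0×4×4 + 1×5×1 ≡ 5 (mod 20)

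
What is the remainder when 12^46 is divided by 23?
Using Fermat: 12^{22} ≡ 1 mod 23. 46 ≡ 2 mod 22. So 12^{46} ≡ 12^{2} ≡ 6 mod 23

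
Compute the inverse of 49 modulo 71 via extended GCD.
Extended GCD: 49(29) + 71(-20) = 1. So 49^(-1) ≡ 29 mod 71. Verify: 49 × 29 = 1421 ≡ 1 mod 71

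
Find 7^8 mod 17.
By repeated squaring mod 17: 7^{1}≡7, 7^{2}≡15, 7^{4}≡4, 7^{8}≡16. So 7^{8} ≡ 16 mod 17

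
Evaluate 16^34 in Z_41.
By repeated squaring mod 41: 16^{1}≡16, 16^{2}≡10, 16^{4}≡18, 16^{8}≡37, 16^{16}≡16, 16^{32}≡10. Then 16^{34} = 16^{32+2} ≡ 10 × 10 ≡ 18 mod 41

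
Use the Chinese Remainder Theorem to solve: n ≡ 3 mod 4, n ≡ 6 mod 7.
M = 4 × 7 = 28. M₁ = 7, y₁ ≡ 3 mod 4. M₂ = 4, y₂ ≡ 2 mod 7. n = 3×7×3 + 6×4×2 ≡ 27 mod 28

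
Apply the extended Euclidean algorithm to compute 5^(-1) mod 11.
Extended GCD: 5(-2) + 11(1) = 1. So 5^(-1) ≡ -2 ≡ 9 mod 11. Verify: 5 × 9 = 45 ≡ 1 mod 11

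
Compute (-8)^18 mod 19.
Using Fermat: (-8)^{18} ≡ 1 mod 19. 18 ≡ 0 mod 18. So (-8)^{18} ≡ (-8)^{0} ≡ 1 mod 19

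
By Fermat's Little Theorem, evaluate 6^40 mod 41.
By Fermat's Little Theorem, 6^{40} ≡ 1 (mod 41) since 41 is prime and gcd(6, 41) = 1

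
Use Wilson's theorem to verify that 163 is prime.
(162)! mod 163 = 162. Since this equals -1 mod 163, Wilson confirms 163 is prime.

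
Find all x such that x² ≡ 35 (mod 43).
The square roots of 35 mod 43 are 11 and 32. Verify: 11² = 121 ≡ 35 (mod 43)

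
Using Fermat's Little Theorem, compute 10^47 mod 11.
By Fermat: 10^{10} ≡ 1 mod 11. 47 = 4×10 + 7. So 10^{47} ≡ 10^{7} ≡ 10 mod 11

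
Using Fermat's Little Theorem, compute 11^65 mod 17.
By Fermat: 11^{16} ≡ 1 mod 17. 65 = 4×16 + 1. So 11^{65} ≡ 11^{1} ≡ 11 mod 17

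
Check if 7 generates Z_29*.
7^{7} ≡ 1 (mod 29) and 7 < 28, so ord_29(7) = 7 ≠ 28 and 7 is not a primitive root.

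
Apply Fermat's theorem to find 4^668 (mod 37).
By Fermat: 4^{36} ≡ 1 (mod 37). 668 ≡ 20 (mod 36). So 4^{668} ≡ 4^{20} ≡ 16 (mod 37)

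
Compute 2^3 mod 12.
2^{3} = 8 ≡ 8 mod 12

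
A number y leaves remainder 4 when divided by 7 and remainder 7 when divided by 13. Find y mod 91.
M = 7 × 13 = 91. M₁ = 13, y₁ ≡ 6 mod 7. M₂ = 7, y₂ ≡ 2 mod 13. y = 4×13×6 + 7×7×2 ≡ 46 mod 91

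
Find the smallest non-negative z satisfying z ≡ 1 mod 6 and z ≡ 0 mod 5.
M = 6 × 5 = 30. M₁ = 5, y₁ ≡ 5 mod 6. M₂ = 6, y₂ ≡ 1 mod 5. z = 1×5×5 + 0×6×1 ≡ 25 mod 30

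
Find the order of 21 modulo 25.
Powers of 21 mod 25: 21^1≡21, 21^2≡16, 21^3≡11, 21^4≡6, 21^5≡1. Order = 5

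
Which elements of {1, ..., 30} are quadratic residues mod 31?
QRs mod 31: {1, 2, 4, 5, 7, 8, 9, 10, 14, 16, 18, 19, 20, 25, 28}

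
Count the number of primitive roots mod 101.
A prime p has φ(p-1) primitive roots; here φ(100) = 40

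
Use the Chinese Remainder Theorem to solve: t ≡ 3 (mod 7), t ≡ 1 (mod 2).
M = 7 × 2 = 14. M₁ = 2, y₁ ≡ 4 (mod 7). M₂ = 7, y₂ ≡ 1 (mod 2). t = 3×2×4 + 1×7×1 ≡ 3 (mod 14)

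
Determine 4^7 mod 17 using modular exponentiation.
By repeated squaring (mod 17): 4^{1}≡4, 4^{2}≡16, 4^{4}≡1. Then 4^{7} = 4^{4+2+1} ≡ 1 × 16 × 4 ≡ 13 (mod 17)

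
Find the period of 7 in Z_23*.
Powers of 7 mod 23: 7^1≡7, 7^2≡3, 7^3≡21, 7^4≡9, 7^5≡17, 7^6≡4, 7^7≡5, 7^8≡12, 7^9≡15, 7^10≡13, 7^11≡22, 7^12≡16, 7^13≡20, 7^14≡2, 7^15≡14, 7^16≡6, 7^17≡19, 7^18≡18, 7^19≡11, 7^20≡8, 7^21≡10, 7^22≡1. So the order of 7 is 22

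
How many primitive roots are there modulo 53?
Number of primitive roots mod 53 = φ(p-1) = φ(52) = 24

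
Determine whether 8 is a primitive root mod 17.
8^{8} ≡ 1 (mod 17) and 8 < 16, so ord_17(8) = 8 ≠ 16 and 8 is not a primitive root.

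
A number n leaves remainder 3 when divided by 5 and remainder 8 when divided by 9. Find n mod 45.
M = 5 × 9 = 45. M₁ = 9, y₁ ≡ 4 mod 5. M₂ = 5, y₂ ≡ 2 mod 9. n = 3×9×4 + 8×5×2 ≡ 8 mod 45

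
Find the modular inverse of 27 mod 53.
Since 53 is prime, by Fermat 27^(-1) ≡ 27^{51} ≡ 2 (mod 53). Verify: 27 × 2 = 54 ≡ 1 (mod 53)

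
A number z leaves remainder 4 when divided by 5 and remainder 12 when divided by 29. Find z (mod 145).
M = 5 × 29 = 145. M₁ = 29, y₁ ≡ 4 (mod 5). M₂ = 5, y₂ ≡ 6 (mod 29). z = 4×29×4 + 12×5×6 ≡ 99 (mod 145)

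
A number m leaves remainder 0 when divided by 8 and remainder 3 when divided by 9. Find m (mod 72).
M = 8 × 9 = 72. M₁ = 9, y₁ ≡ 1 (mod 8). M₂ = 8, y₂ ≡ 8 (mod 9). m = 0×9×1 + 3×8×8 ≡ 48 (mod 72)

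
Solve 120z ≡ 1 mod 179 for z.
Since 179 is prime, by Fermat 120^(-1) ≡ 120^{177} ≡ 91 mod 179. Verify: 120 × 91 = 10920 ≡ 1 mod 179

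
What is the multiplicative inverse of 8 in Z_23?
Since 23 is prime, by Fermat 8^(-1) ≡ 8^{21} ≡ 3 (mod 23). Verify: 8 × 3 = 24 ≡ 1 (mod 23)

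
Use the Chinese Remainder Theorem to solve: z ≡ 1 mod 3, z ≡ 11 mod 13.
M = 3 × 13 = 39. M₁ = 13, y₁ ≡ 1 mod 3. M₂ = 3, y₂ ≡ 9 mod 13. z = 1×13×1 + 11×3×9 ≡ 37 mod 39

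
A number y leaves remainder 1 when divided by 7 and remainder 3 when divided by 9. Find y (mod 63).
M = 7 × 9 = 63. M₁ = 9, y₁ ≡ 4 (mod 7). M₂ = 7, y₂ ≡ 4 (mod 9). y = 1×9×4 + 3×7×4 ≡ 57 (mod 63)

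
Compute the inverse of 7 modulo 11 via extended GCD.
Extended GCD: 7(-3) + 11(2) = 1. So 7^(-1) ≡ -3 ≡ 8 (mod 11). Verify: 7 × 8 = 56 ≡ 1 (mod 11)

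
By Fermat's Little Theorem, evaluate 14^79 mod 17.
By Fermat: 14^{16} ≡ 1 (mod 17). 79 = 4×16 + 15. So 14^{79} ≡ 14^{15} ≡ 11 (mod 17)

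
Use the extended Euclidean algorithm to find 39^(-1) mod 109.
Extended GCD: 39(14) + 109(-5) = 1. So 39^(-1) ≡ 14 mod 109. Verify: 39 × 14 = 546 ≡ 1 mod 109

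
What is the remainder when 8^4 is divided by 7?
8^{4} = 4096 ≡ 1 (mod 7)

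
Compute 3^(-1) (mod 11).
Since 11 is prime, by Fermat 3^(-1) ≡ 3^{9} ≡ 4 (mod 11). Verify: 3 × 4 = 12 ≡ 1 (mod 11)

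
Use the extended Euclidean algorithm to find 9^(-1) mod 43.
Extended GCD: 9(-19) + 43(4) = 1. So 9^(-1) ≡ -19 ≡ 24 mod 43. Verify: 9 × 24 = 216 ≡ 1 mod 43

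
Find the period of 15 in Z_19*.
Powers of 15 mod 19: 15^1≡15, 15^2≡16, 15^3≡12, 15^4≡9, 15^5≡2, 15^6≡11, 15^7≡13, 15^8≡5, 15^9≡18, 15^10≡4, 15^11≡3, 15^12≡7, 15^13≡10, 15^14≡17, 15^15≡8, 15^16≡6, 15^17≡14, 15^18≡1. ord_19(15) = 18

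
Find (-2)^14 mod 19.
By repeated squaring mod 19: (-2)^{1}≡17, (-2)^{2}≡4, (-2)^{4}≡16, (-2)^{8}≡9. Then (-2)^{14} = (-2)^{8+4+2} ≡ 9 × 16 × 4 ≡ 6 mod 19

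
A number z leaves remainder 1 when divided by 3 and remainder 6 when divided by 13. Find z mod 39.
M = 3 × 13 = 39. M₁ = 13, y₁ ≡ 1 mod 3. M₂ = 3, y₂ ≡ 9 mod 13. z = 1×13×1 + 6×3×9 ≡ 19 mod 39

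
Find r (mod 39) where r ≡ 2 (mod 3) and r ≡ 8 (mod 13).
M = 3 × 13 = 39. M₁ = 13, y₁ ≡ 1 (mod 3). M₂ = 3, y₂ ≡ 9 (mod 13). r = 2×13×1 + 8×3×9 ≡ 8 (mod 39)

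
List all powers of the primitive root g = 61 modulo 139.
61^1, 61^2, ..., 61^{138} mod 139: [61, 107, 133, 51, 53, 36, 111, 99, 62, 29, 101, 45, 104, 89, 8, 71, 22, 91, 130, 7, 10, 54, 97, 79, 93, 113, 82, 137, 17, 64, 12, 37, 33, 67, 56, 80, 15, 81, 76, 49, 70, 100, 123, 136, 95, 96, 18, 125, 119, 31, 84, 120, 92, 52, 114, 4, 105, 11, 115, 65, 73, 5, 27, 118, 109, 116, 126, 41, 138, 78, 32, 6, 88, 86, 103, 28, 40, 77, 110, 38, 94, 35, 50, 131, 68, 117, 48, 9, 132, 129, 85, 42, 60, 46, 26, 57, 2, 122, 75, 127, 102, 106, 72, 83, 59, 124, 58, 63, 90, 69, 39, 16, 3, 44, 43, 121, 14, 20, 108, 55, 19, 47, 87, 25, 135, 34, 128, 24, 74, 66, 134, 112, 21, 30, 23, 13, 98, 1]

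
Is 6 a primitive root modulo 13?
ord_13(6) divides 12. For each prime q|12: 6^{6}≡12, 6^{4}≡9, none ≡ 1. So 6 has order 12 and is a primitive root mod 13.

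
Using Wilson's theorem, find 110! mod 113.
(112)! = (110)! × (111) × (112) ≡ -1 (mod 113). So (110)! ≡ -1 × [(112)(111)]^(-1) ≡ 56 (mod 113)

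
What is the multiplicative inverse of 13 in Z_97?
Since 97 is prime, by Fermat 13^(-1) ≡ 13^{95} ≡ 15 (mod 97). Verify: 13 × 15 = 195 ≡ 1 (mod 97)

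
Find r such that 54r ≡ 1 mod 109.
Since 109 is prime, by Fermat 54^(-1) ≡ 54^{107} ≡ 107 mod 109. Verify: 54 × 107 = 5778 ≡ 1 mod 109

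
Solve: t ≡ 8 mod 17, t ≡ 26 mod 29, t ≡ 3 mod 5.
M = 17 × 29 × 5 = 2465. M₁ = 145, y₁ ≡ 2 mod 17. M₂ = 85, y₂ ≡ 14 mod 29. M₃ = 493, y₃ ≡ 2 mod 5. t = 8×145×2 + 26×85×14 + 3×493×2 ≡ 1708 mod 2465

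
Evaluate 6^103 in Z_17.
Using Fermat: 6^{16} ≡ 1 mod 17. 103 ≡ 7 mod 16. So 6^{103} ≡ 6^{7} ≡ 14 mod 17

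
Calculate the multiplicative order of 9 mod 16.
Powers of 9 mod 16: 9^1≡9, 9^2≡1. ord_16(9) = 2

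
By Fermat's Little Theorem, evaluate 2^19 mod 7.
By Fermat: 2^{6} ≡ 1 (mod 7). 19 = 3×6 + 1. So 2^{19} ≡ 2^{1} ≡ 2 (mod 7)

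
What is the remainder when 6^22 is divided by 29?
By repeated squaring (mod 29): 6^{1}≡6, 6^{2}≡7, 6^{4}≡20, 6^{8}≡23, 6^{16}≡7. Then 6^{22} = 6^{16+4+2} ≡ 7 × 20 × 7 ≡ 23 (mod 29)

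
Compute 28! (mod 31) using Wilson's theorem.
(30)! = (28)! × (29) × (30) ≡ -1 (mod 31). So (28)! ≡ -1 × [(30)(29)]^(-1) ≡ 15 (mod 31)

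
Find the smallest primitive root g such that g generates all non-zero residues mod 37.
g = 2. For each prime q|36: 2^{18}≡36, 2^{12}≡26, none ≡ 1, so ord_37(2) = 36 and 2 is a primitive root.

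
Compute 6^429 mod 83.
Using Fermat: 6^{82} ≡ 1 (mod 83). 429 ≡ 19 (mod 82). So 6^{429} ≡ 6^{19} ≡ 24 (mod 83)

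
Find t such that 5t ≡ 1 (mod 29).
Since 29 is prime, by Fermat 5^(-1) ≡ 5^{27} ≡ 6 (mod 29). Verify: 5 × 6 = 30 ≡ 1 (mod 29)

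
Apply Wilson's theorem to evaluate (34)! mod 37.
(36)! = (34)! × (35) × (36) ≡ -1 (mod 37). So (34)! ≡ -1 × [(36)(35)]^(-1) ≡ 18 (mod 37)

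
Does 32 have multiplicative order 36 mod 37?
Powers of 32 mod 37: 32^1≡32, 32^2≡25, 32^3≡23, 32^4≡33, 32^5≡20, 32^6≡11, 32^7≡19, 32^8≡16, 32^9≡31, 32^10≡30, 32^11≡35, 32^12≡10, 32^13≡24, 32^14≡28, 32^15≡8, 32^16≡34, 32^17≡15, 32^18≡36, 32^19≡5, 32^20≡12, 32^21≡14, 32^22≡4, 32^23≡17, 32^24≡26, 32^25≡18, 32^26≡21, 32^27≡6, 32^28≡7, 32^29≡2, 32^30≡27, 32^31≡13, 32^32≡9, 32^33≡29, 32^34≡3, 32^35≡22, 32^36≡1. First k with 32^k≡1 is k=36. Yes, ord_37(32) = 36.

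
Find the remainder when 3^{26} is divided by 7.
By Fermat: 3^{6} ≡ 1 mod 7. 26 = 4×6 + 2. So 3^{26} ≡ 3^{2} ≡ 2 mod 7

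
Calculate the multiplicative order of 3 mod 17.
Powers of 3 mod 17: 3^1≡3, 3^2≡9, 3^3≡10, 3^4≡13, 3^5≡5, 3^6≡15, 3^7≡11, 3^8≡16, 3^9≡14, 3^10≡8, 3^11≡7, 3^12≡4, 3^13≡12, 3^14≡2, 3^15≡6, 3^16≡1. ord_17(3) = 16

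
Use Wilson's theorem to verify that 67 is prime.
(66)! mod 67 = 66. Since this equals -1 mod 67, Wilson confirms 67 is prime.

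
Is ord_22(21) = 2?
Powers of 21 mod 22: 21^1≡21, 21^2≡1. First k with 21^k≡1 is k=2. Yes, ord_22(21) = 2.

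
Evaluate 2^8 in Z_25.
By repeated squaring (mod 25): 2^{1}≡2, 2^{2}≡4, 2^{4}≡16, 2^{8}≡6. So 2^{8} ≡ 6 (mod 25)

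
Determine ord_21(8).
Powers of 8 mod 21: 8^1≡8, 8^2≡1. So the order of 8 is 2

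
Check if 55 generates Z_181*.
55^{90} ≡ 1 (mod 181) and 90 < 180, so ord_181(55) = 90 ≠ 180 and 55 is not a primitive root.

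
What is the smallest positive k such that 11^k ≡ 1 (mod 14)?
Powers of 11 mod 14: 11^1≡11, 11^2≡9, 11^3≡1. Order = 3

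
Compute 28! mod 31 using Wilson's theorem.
(30)! = (28)! × (29) × (30) ≡ -1 mod 31. So (28)! ≡ -1 × [(30)(29)]^(-1) ≡ 15 mod 31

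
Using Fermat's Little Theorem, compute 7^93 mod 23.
By Fermat: 7^{22} ≡ 1 (mod 23). 93 = 4×22 + 5. So 7^{93} ≡ 7^{5} ≡ 17 (mod 23)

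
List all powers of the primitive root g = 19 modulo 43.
19^1, 19^2, ..., 19^{42} mod 43: [19, 17, 22, 31, 30, 11, 37, 15, 27, 40, 29, 35, 20, 36, 39, 10, 18, 41, 5, 9, 42, 24, 26, 21, 12, 13, 32, 6, 28, 16, 3, 14, 8, 23, 7, 4, 33, 25, 2, 38, 34, 1]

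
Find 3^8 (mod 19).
By repeated squaring (mod 19): 3^{1}≡3, 3^{2}≡9, 3^{4}≡5, 3^{8}≡6. So 3^{8} ≡ 6 (mod 19)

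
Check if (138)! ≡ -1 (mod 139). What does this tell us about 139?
(138)! mod 139 = 138. Since this equals -1 (mod 139), Wilson confirms 139 is prime.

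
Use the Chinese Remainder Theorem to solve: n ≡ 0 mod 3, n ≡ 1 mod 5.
M = 3 × 5 = 15. M₁ = 5, y₁ ≡ 2 mod 3. M₂ = 3, y₂ ≡ 2 mod 5. n = 0×5×2 + 1×3×2 ≡ 6 mod 15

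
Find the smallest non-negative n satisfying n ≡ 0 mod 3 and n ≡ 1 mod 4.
M = 3 × 4 = 12. M₁ = 4, y₁ ≡ 1 mod 3. M₂ = 3, y₂ ≡ 3 mod 4. n = 0×4×1 + 1×3×3 ≡ 9 mod 12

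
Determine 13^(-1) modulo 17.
Since 17 is prime, by Fermat 13^(-1) ≡ 13^{15} ≡ 4 mod 17. Verify: 13 × 4 = 52 ≡ 1 mod 17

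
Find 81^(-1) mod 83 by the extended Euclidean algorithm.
Extended GCD: 81(41) + 83(-40) = 1. So 81^(-1) ≡ 41 mod 83. Verify: 81 × 41 = 3321 ≡ 1 mod 83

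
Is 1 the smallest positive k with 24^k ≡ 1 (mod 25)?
Powers of 24 mod 25: 24^1≡24, 24^2≡1. 24^1≡24≢1, so ord ≠ 1. No, the actual order is 2.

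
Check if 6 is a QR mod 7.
By Euler's criterion: 6^{3} ≡ 6 mod 7. Since this equals -1 (≡ 6), 6 is not a QR.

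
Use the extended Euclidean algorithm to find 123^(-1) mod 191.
Extended GCD: 123(-59) + 191(38) = 1. So 123^(-1) ≡ -59 ≡ 132 (mod 191). Verify: 123 × 132 = 16236 ≡ 1 (mod 191)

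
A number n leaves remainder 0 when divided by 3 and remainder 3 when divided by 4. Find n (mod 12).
M = 3 × 4 = 12. M₁ = 4, y₁ ≡ 1 (mod 3). M₂ = 3, y₂ ≡ 3 (mod 4). n = 0×4×1 + 3×3×3 ≡ 3 (mod 12)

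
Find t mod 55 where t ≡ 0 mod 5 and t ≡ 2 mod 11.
M = 5 × 11 = 55. M₁ = 11, y₁ ≡ 1 mod 5. M₂ = 5, y₂ ≡ 9 mod 11. t = 0×11×1 + 2×5×9 ≡ 35 mod 55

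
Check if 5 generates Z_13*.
5^{4} ≡ 1 (mod 13) and 4 < 12, so ord_13(5) = 4 ≠ 12 and 5 is not a primitive root.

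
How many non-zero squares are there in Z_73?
The squaring map on Z_73* is 2-to-1, so there are (72)/2 = 36 QRs.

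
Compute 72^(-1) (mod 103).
Since 103 is prime, by Fermat 72^(-1) ≡ 72^{101} ≡ 93 (mod 103). Verify: 72 × 93 = 6696 ≡ 1 (mod 103)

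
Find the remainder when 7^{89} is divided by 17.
By Fermat: 7^{16} ≡ 1 (mod 17). 89 = 5×16 + 9. So 7^{89} ≡ 7^{9} ≡ 10 (mod 17)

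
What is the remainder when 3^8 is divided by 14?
By repeated squaring mod 14: 3^{1}≡3, 3^{2}≡9, 3^{4}≡11, 3^{8}≡9. So 3^{8} ≡ 9 mod 14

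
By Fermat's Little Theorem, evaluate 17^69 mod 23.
By Fermat: 17^{22} ≡ 1 mod 23. 69 = 3×22 + 3. So 17^{69} ≡ 17^{3} ≡ 14 mod 23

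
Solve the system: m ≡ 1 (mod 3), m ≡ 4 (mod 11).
M = 3 × 11 = 33. M₁ = 11, y₁ ≡ 2 (mod 3). M₂ = 3, y₂ ≡ 4 (mod 11). m = 1×11×2 + 4×3×4 ≡ 4 (mod 33)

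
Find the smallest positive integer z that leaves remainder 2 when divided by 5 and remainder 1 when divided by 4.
M = 5 × 4 = 20. M₁ = 4, y₁ ≡ 4 (mod 5). M₂ = 5, y₂ ≡ 1 (mod 4). z = 2×4×4 + 1×5×1 ≡ 17 (mod 20)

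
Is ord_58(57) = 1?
Powers of 57 mod 58: 57^1≡57, 57^2≡1. 57^1≡57≢1, so ord ≠ 1. No, the actual order is 2.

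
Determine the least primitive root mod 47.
g = 5. For each prime q|46: 5^{23}≡46, 5^{2}≡25, none ≡ 1, so ord_47(5) = 46 and 5 is a primitive root.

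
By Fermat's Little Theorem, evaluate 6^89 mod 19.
By Fermat: 6^{18} ≡ 1 (mod 19). 89 = 4×18 + 17. So 6^{89} ≡ 6^{17} ≡ 16 (mod 19)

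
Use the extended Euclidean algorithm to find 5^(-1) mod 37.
Extended GCD: 5(15) + 37(-2) = 1. So 5^(-1) ≡ 15 mod 37. Verify: 5 × 15 = 75 ≡ 1 mod 37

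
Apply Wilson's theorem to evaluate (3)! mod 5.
(4)! = (3)! × (4) ≡ -1 mod 5. So (3)! ≡ -1 × (4)^(-1) ≡ (-1)×(-1) = 1 mod 5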